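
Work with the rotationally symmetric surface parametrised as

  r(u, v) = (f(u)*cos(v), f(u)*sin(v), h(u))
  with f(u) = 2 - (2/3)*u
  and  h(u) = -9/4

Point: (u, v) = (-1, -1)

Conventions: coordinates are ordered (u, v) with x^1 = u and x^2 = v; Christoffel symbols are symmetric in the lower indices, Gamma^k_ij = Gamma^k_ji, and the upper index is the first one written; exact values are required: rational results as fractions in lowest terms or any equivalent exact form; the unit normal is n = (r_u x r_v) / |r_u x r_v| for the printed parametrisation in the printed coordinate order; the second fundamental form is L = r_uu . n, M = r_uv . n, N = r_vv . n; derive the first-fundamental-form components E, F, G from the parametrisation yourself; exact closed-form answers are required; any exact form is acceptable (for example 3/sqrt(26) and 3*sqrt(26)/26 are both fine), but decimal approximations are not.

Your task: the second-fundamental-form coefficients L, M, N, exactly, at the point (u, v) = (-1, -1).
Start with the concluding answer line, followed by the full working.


Answer: L = 0, M = 0, N = 0

f = 8/3, f' = -2/3, f'' = 0, h' = 0, h'' = 0
E = 4/9, F = 0, G = 64/9; answer radicand W^2 = 4/9
unnormalised second-form numerators: l = 0, m = 0, n = 0; L = l/sqrt(4/9), and similarly M = m/sqrt(W^2), N = n/sqrt(W^2)


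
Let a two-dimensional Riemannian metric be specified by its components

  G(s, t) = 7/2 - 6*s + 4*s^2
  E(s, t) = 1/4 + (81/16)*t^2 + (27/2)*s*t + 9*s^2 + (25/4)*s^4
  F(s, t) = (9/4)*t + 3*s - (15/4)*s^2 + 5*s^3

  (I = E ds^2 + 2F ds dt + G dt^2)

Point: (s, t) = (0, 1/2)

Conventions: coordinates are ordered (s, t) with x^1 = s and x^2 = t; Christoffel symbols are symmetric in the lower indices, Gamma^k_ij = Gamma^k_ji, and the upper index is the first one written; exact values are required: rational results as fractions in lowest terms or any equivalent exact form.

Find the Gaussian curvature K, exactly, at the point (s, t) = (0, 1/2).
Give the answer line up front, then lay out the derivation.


Answer: K = -699584/267289

E = 97/64, F = 9/8, G = 7/2, EG - F^2 = 517/128 at the point
E_s = 27/4, E_t = 81/16, F_s = 3, F_t = 9/4, G_s = -6, G_t = 0
E_tt = 81/8, F_st = 0, G_ss = 8
Brioschi: K = (det M1 - det M2) / (EG - F^2)^2 with the standard first/second-derivative matrices M1, M2.
M1 = [[-E_tt/2 + F_st - G_ss/2, E_s/2, F_s - E_t/2], [F_t - G_s/2, E, F], [G_t/2, F, G]] = [[-145/16, 27/8, 15/32], [21/4, 97/64, 9/8], [0, 9/8, 7/2]]; det M1 = -196303/2048
M2 = [[0, E_t/2, G_s/2], [E_t/2, E, F], [G_s/2, F, G]] = [[0, 81/32, -3], [81/32, 97/64, 9/8], [-3, 9/8, 7/2]]; det M2 = -108855/2048
det M1 - det M2 = -10931/256; K = -10931/256 / (517/128)^2 = -699584/267289


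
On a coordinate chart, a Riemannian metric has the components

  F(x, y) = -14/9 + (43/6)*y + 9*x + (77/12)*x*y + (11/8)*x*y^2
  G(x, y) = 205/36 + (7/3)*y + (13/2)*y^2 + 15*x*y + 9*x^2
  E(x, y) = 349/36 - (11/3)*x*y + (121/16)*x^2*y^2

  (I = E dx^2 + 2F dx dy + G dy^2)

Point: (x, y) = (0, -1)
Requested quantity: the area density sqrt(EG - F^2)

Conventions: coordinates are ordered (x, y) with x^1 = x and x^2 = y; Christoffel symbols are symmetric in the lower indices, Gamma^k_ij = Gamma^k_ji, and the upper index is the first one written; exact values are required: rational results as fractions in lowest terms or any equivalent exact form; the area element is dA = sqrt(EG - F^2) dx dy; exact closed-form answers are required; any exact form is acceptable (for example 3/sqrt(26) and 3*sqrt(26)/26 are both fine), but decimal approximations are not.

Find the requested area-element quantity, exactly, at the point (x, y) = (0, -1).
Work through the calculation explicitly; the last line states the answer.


E = 349/36, F = -157/18, G = 355/36; EG - F^2 = 937/48

Answer: sqrt(EG - F^2) = sqrt(2811)/12


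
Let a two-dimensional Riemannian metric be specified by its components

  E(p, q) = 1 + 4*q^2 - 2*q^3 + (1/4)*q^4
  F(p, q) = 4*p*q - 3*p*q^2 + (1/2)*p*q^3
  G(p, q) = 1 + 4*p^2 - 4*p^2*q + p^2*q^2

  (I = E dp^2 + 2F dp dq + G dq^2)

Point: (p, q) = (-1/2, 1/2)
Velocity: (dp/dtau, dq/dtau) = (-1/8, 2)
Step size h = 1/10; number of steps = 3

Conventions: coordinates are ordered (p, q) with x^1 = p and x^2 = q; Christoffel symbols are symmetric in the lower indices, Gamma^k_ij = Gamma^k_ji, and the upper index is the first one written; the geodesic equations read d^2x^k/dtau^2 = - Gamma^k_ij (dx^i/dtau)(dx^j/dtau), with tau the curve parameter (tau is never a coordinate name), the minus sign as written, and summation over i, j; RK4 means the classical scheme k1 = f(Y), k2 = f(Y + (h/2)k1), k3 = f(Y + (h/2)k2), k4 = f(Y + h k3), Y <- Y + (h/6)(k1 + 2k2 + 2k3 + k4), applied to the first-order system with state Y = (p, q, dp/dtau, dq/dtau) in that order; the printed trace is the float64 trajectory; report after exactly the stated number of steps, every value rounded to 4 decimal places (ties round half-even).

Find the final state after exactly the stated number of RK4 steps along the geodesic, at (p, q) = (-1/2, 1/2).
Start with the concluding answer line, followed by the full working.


Answer: p = -0.5602, q = 1.1136, dp/dtau = -0.2809, dq/dtau = 2.0795

f(Y) = (dp/dtau, dq/dtau, -Gamma^p_ij Y'^i Y'^j, -Gamma^q_ij Y'^i Y'^j) with the Gammas evaluated at the stage position; h = 0.100000; intermediate values shown to 6 dp
step 0: p = -0.5000, q = 0.5000, dp/dtau = -0.1250, dq/dtau = 2.0000
step 1:
  k1: at (p, q) = (-0.500000, 0.500000), (dp/dtau, dq/dtau) = (-0.125000, 2.000000); Gamma_ppp = 0.000000, Gamma_ppq = 0.563758, Gamma_pqq = 0.187919, Gamma_qpp = 0.000000, Gamma_qpq = -0.483221, Gamma_qqq = -0.161074; k1 = (-0.125000, 2.000000, -0.469799, 0.402685)
  k2: at (p, q) = (-0.506250, 0.600000), (dp/dtau, dq/dtau) = (-0.148490, 2.020134); Gamma_ppp = 0.000000, Gamma_ppq = 0.561602, Gamma_pqq = 0.203079, Gamma_qpp = 0.000000, Gamma_qpq = -0.390231, Gamma_qqq = -0.141110; k2 = (-0.148490, 2.020134, -0.491828, 0.341748)
  k3: at (p, q) = (-0.507424, 0.601007), (dp/dtau, dq/dtau) = (-0.149591, 2.017087); Gamma_ppp = 0.000000, Gamma_ppq = 0.560984, Gamma_pqq = 0.203473, Gamma_qpp = 0.000000, Gamma_qpq = -0.389886, Gamma_qqq = -0.141414; k3 = (-0.149591, 2.017087, -0.489316, 0.340077)
  k4: at (p, q) = (-0.514959, 0.701709), (dp/dtau, dq/dtau) = (-0.173932, 2.034008); Gamma_ppp = 0.000000, Gamma_ppq = 0.539244, Gamma_pqq = 0.213888, Gamma_qpp = 0.000000, Gamma_qpq = -0.311540, Gamma_qqq = -0.123570; k4 = (-0.173932, 2.034008, -0.503348, 0.290802)
  Y <- Y + (h/6)(k1 + 2k2 + 2k3 + k4): p = -0.5149, q = 0.7018, dp/dtau = -0.1739, dq/dtau = 2.0343
step 2:
  k1: at (p, q) = (-0.514918, 0.701808), (dp/dtau, dq/dtau) = (-0.173924, 2.034286); Gamma_ppp = 0.000000, Gamma_ppq = 0.539232, Gamma_pqq = 0.213882, Gamma_qpp = 0.000000, Gamma_qpq = -0.311450, Gamma_qqq = -0.123534; k1 = (-0.173924, 2.034286, -0.503541, 0.290836)
  k2: at (p, q) = (-0.523614, 0.803522), (dp/dtau, dq/dtau) = (-0.199101, 2.048827); Gamma_ppp = 0.000000, Gamma_ppq = 0.505156, Gamma_pqq = 0.221071, Gamma_qpp = 0.000000, Gamma_qpq = -0.246435, Gamma_qqq = -0.107847; k2 = (-0.199101, 2.048827, -0.515860, 0.251657)
  k3: at (p, q) = (-0.524873, 0.804249), (dp/dtau, dq/dtau) = (-0.199717, 2.046868); Gamma_ppp = 0.000000, Gamma_ppq = 0.504587, Gamma_pqq = 0.221488, Gamma_qpp = 0.000000, Gamma_qpq = -0.246432, Gamma_qqq = -0.108171; k3 = (-0.199717, 2.046868, -0.515416, 0.251721)
  k4: at (p, q) = (-0.534890, 0.906494), (dp/dtau, dq/dtau) = (-0.225465, 2.059458); Gamma_ppp = 0.000000, Gamma_ppq = 0.463483, Gamma_pqq = 0.226713, Gamma_qpp = 0.000000, Gamma_qpq = -0.193345, Gamma_qqq = -0.094575; k4 = (-0.225465, 2.059458, -0.531150, 0.221573)
  Y <- Y + (h/6)(k1 + 2k2 + 2k3 + k4): p = -0.5349, q = 0.9066, dp/dtau = -0.2255, dq/dtau = 2.0596
step 3:
  k1: at (p, q) = (-0.534869, 0.906560), (dp/dtau, dq/dtau) = (-0.225545, 2.059605); Gamma_ppp = 0.000000, Gamma_ppq = 0.463460, Gamma_pqq = 0.226707, Gamma_qpp = 0.000000, Gamma_qpq = -0.193306, Gamma_qqq = -0.094558; k1 = (-0.225545, 2.059605, -0.531099, 0.221518)
  k2: at (p, q) = (-0.546146, 1.009540), (dp/dtau, dq/dtau) = (-0.252100, 2.070681); Gamma_ppp = 0.000000, Gamma_ppq = 0.418655, Gamma_pqq = 0.230849, Gamma_qpp = 0.000000, Gamma_qpq = -0.150027, Gamma_qqq = -0.082726; k2 = (-0.252100, 2.070681, -0.552725, 0.198072)
  k3: at (p, q) = (-0.547474, 1.010094), (dp/dtau, dq/dtau) = (-0.253181, 2.069509); Gamma_ppp = 0.000000, Gamma_ppq = 0.418251, Gamma_pqq = 0.231316, Gamma_qpp = 0.000000, Gamma_qpq = -0.150108, Gamma_qqq = -0.083018; k3 = (-0.253181, 2.069509, -0.552402, 0.198255)
  k4: at (p, q) = (-0.560187, 1.113511), (dp/dtau, dq/dtau) = (-0.280785, 2.079430); Gamma_ppp = 0.000000, Gamma_ppq = 0.372041, Gamma_pqq = 0.235099, Gamma_qpp = 0.000000, Gamma_qpq = -0.114964, Gamma_qqq = -0.072648; k4 = (-0.280785, 2.079430, -0.582125, 0.179882)
  Y <- Y + (h/6)(k1 + 2k2 + 2k3 + k4): p = -0.5602, q = 1.1136, dp/dtau = -0.2809, dq/dtau = 2.0795


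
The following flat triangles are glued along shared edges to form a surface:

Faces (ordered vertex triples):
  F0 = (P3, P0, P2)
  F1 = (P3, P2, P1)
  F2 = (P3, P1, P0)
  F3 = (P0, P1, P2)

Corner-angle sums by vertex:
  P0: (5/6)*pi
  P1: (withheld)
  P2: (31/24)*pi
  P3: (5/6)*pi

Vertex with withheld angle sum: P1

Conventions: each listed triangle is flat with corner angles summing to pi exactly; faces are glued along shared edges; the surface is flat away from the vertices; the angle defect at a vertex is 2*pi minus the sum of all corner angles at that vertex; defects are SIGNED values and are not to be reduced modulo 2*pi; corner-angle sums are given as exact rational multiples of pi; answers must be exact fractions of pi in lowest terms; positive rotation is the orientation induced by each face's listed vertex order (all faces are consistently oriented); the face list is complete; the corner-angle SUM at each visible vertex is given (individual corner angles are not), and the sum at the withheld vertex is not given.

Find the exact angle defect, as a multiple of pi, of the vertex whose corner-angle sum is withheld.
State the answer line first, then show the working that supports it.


Answer: defect(P1) = (23/24)*pi

V = 4, E = 6, F = 4; chi = V - E + F = 2
Gauss-Bonnet: total defect = 2*pi*chi = 4*pi; visible defects sum to (73/24)*pi


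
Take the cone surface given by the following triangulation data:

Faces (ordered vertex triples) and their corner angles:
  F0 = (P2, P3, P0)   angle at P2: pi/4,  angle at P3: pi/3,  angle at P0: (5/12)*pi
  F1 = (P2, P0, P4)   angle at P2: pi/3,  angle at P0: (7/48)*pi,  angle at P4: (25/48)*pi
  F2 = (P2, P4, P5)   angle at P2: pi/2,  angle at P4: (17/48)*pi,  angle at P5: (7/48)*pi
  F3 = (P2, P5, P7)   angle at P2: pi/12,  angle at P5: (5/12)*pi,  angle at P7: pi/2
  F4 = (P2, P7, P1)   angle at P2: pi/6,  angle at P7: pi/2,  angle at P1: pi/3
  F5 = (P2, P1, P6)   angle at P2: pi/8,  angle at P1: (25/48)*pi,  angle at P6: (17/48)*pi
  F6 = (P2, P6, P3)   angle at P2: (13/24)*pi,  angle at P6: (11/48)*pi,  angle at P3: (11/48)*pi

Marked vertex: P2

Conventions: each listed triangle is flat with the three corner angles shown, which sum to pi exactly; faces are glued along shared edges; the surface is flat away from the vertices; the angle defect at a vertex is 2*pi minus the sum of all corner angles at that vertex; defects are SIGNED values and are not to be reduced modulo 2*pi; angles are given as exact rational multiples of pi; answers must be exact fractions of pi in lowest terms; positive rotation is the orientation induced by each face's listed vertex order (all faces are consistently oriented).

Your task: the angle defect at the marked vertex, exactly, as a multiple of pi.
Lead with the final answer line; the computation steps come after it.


Answer: defect(P2) = 0

Sum of corner angles at P2: 2*pi
defect = 2*pi - 2*pi


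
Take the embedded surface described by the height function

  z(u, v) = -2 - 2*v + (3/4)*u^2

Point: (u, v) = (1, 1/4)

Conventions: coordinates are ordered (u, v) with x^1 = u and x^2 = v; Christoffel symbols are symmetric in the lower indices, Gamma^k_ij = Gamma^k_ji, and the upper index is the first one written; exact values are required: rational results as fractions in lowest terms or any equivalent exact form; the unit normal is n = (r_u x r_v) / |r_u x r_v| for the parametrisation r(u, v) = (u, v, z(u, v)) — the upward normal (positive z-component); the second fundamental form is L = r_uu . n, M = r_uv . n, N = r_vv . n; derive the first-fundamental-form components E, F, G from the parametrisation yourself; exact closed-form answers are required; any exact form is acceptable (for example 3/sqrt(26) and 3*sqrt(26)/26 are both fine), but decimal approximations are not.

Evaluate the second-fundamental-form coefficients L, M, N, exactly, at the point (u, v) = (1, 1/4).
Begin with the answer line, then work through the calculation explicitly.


Answer: L = 3*sqrt(29)/29, M = 0, N = 0

z_u = 3/2, z_v = -2, z_uu = 3/2, z_uv = 0, z_vv = 0
E = 13/4, F = -3, G = 5; answer radicand W^2 = 29/4
unnormalised second-form numerators: l = 3/2, m = 0, n = 0; L = l/sqrt(29/4), and similarly M = m/sqrt(W^2), N = n/sqrt(W^2)


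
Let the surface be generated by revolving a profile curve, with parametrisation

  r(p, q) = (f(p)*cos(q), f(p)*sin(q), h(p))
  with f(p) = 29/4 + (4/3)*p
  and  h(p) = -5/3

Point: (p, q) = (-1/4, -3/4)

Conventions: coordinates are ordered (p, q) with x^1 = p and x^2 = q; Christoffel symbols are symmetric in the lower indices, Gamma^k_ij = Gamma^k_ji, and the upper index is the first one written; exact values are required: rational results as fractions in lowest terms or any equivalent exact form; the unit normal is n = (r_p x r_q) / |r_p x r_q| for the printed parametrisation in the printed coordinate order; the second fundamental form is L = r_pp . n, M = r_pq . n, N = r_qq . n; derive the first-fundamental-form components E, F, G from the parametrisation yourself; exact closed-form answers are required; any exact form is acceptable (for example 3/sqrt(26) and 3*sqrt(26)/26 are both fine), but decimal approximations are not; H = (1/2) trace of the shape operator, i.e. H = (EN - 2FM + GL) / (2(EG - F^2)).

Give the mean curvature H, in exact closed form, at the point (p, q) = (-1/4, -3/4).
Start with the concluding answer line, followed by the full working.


Answer: H = 0

f = 83/12, f' = 4/3, f'' = 0, h' = 0, h'' = 0
E = 16/9, F = 0, G = 6889/144; answer radicand W^2 = 16/9
unnormalised second-form numerators: l = 0, m = 0, n = 0; L = l/sqrt(16/9), and similarly M = m/sqrt(W^2), N = n/sqrt(W^2)
H = (E*n - 2*F*m + G*l) / (2*(EG - F^2)*sqrt(W^2)); E*n - 2*F*m + G*l = 0, EG - F^2 = 6889/81, so H = (0)/sqrt(16/9)


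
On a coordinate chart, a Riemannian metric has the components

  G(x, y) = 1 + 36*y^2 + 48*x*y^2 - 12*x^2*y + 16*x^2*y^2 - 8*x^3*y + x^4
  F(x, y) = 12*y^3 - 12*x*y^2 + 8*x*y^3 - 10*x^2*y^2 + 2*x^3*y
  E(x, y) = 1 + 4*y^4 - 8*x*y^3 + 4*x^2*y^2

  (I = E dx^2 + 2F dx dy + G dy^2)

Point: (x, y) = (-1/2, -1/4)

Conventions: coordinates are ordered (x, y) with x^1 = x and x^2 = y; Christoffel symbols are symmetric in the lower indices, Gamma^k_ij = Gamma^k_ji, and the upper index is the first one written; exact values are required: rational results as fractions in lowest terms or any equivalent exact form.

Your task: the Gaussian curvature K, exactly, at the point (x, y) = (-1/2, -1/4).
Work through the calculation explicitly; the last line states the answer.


E = 65/64, F = 5/32, G = 41/16, EG - F^2 = 165/64 at the point
E_x = -1/8, E_y = 0, F_x = -5/8, F_y = -1/2, G_x = 0, G_y = -10
E_yy = -1, F_xy = 4, G_xx = 5
Apply the Brioschi formula K = (det M1 - det M2)/(EG - F^2)^2 over the derivative matrices of E, F, G.
M1 = [[-E_yy/2 + F_xy - G_xx/2, E_x/2, F_x - E_y/2], [F_y - G_x/2, E, F], [G_y/2, F, G]] = [[2, -1/16, -5/8], [-1/2, 65/64, 5/32], [-5, 5/32, 41/16]]; det M1 = 2
M2 = [[0, E_y/2, G_x/2], [E_y/2, E, F], [G_x/2, F, G]] = [[0, 0, 0], [0, 65/64, 5/32], [0, 5/32, 41/16]]; det M2 = 0
det M1 - det M2 = 2; K = 2 / (165/64)^2 = 8192/27225

Answer: K = 8192/27225


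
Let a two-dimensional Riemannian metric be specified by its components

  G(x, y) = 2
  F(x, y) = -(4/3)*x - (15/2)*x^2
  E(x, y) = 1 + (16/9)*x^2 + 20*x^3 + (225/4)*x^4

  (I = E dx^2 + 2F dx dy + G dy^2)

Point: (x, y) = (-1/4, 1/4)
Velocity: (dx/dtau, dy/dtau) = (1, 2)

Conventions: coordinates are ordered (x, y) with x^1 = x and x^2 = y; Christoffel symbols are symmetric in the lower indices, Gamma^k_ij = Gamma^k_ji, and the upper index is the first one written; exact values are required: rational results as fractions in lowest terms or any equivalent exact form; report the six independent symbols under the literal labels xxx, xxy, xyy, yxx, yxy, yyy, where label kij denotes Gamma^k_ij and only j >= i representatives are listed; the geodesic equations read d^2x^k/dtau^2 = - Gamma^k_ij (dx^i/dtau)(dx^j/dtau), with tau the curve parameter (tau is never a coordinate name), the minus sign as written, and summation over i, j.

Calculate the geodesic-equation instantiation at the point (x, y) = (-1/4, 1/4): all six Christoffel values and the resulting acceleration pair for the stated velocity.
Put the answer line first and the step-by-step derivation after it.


Answer: Gamma_xxx = -3016/18601, Gamma_xxy = 0, Gamma_xyy = 0, Gamma_yxx = 22272/18601, Gamma_yxy = 0, Gamma_yyy = 0; accelerations (d^2x/dtau^2, d^2y/dtau^2) = (3016/18601, -22272/18601)

E = 9385/9216, F = -13/96, G = 2 at the point
E_x = -377/576, E_y = 0, F_x = 29/12, F_y = 0, G_x = 0, G_y = 0
EG - F^2 = 18601/9216;  g^inv = (9216/18601) * [[2, 13/96], [13/96, 9385/9216]]
first-kind symbols [ij,l] = (1/2)(d_i g_jl + d_j g_il - d_l g_ij): [xx,x] = E_x/2 = -377/1152, [xx,y] = F_x - E_y/2 = 29/12, [xy,x] = E_y/2 = 0, [xy,y] = G_x/2 = 0, [yy,x] = F_y - G_x/2 = 0, [yy,y] = G_y/2 = 0
Gamma^x_ij = (G*[ij,x] - F*[ij,y])/(EG - F^2), Gamma^y_ij = (E*[ij,y] - F*[ij,x])/(EG - F^2)
Gamma_xxx = -3016/18601, Gamma_xxy = 0, Gamma_xyy = 0, Gamma_yxx = 22272/18601, Gamma_yxy = 0, Gamma_yyy = 0
d^2x/dtau^2 = -(Gamma_xxx*(1)^2 + 2*Gamma_xxy*(1)*(2) + Gamma_xyy*(2)^2) = 3016/18601
d^2y/dtau^2 = -(Gamma_yxx*(1)^2 + 2*Gamma_yxy*(1)*(2) + Gamma_yyy*(2)^2) = -22272/18601


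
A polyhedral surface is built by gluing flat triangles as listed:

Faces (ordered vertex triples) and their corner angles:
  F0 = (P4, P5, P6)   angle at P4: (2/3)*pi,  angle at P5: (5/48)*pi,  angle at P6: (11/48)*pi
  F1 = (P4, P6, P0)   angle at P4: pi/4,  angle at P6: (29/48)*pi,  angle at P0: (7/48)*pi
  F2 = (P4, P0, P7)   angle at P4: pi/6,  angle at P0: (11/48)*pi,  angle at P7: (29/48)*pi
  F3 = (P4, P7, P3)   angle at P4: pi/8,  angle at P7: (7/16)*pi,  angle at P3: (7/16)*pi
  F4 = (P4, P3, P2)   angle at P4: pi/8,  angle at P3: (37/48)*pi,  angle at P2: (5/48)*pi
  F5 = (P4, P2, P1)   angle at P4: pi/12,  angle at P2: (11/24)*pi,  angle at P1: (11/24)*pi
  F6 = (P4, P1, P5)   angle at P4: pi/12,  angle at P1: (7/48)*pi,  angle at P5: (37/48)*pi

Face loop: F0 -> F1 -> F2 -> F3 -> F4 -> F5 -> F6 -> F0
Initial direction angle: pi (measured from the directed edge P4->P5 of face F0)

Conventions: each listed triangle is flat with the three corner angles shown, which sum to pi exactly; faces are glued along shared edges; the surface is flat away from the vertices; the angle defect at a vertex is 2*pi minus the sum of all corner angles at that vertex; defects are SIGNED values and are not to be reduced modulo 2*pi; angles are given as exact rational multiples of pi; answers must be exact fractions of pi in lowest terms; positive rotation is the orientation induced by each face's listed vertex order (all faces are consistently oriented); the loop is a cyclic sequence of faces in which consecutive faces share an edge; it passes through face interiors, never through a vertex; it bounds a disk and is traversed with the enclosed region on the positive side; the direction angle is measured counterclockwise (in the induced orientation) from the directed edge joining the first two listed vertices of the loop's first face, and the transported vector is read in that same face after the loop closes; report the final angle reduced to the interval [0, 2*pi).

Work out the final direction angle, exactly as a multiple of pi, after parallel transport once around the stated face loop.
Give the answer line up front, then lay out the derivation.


Answer: final direction angle = (3/2)*pi

enclosed vertex P4: corner angles sum to (3/2)*pi, defect = 2*pi - (3/2)*pi = pi/2
summing the enclosed defects onto the initial angle, mod 2*pi in the induced orientation:
final angle = pi + pi/2 = (3/2)*pi (mod 2*pi)


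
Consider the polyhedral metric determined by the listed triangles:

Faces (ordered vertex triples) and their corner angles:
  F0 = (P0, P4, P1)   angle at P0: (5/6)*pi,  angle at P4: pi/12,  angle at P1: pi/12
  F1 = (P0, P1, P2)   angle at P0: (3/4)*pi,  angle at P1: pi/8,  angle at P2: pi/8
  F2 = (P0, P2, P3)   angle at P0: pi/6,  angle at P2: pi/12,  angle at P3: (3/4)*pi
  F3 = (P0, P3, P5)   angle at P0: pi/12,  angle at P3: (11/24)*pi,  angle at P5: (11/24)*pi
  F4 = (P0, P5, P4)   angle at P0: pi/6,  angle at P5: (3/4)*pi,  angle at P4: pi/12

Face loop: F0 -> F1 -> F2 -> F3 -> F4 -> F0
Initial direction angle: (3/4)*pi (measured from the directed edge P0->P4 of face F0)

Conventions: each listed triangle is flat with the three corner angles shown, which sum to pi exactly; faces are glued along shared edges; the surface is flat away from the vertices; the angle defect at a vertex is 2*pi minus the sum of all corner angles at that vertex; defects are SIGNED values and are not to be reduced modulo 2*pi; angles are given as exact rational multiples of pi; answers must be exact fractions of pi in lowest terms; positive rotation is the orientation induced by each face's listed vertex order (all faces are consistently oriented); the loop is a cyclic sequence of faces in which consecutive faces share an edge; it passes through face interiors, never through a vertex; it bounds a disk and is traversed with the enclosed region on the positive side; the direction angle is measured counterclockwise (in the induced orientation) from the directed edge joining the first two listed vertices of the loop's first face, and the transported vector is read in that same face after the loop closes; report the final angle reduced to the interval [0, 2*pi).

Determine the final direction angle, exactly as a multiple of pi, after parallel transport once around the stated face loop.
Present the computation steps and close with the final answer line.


enclosed vertex P0: corner angles sum to 2*pi, defect = 2*pi - 2*pi = 0
summing the enclosed defects onto the initial angle, mod 2*pi in the induced orientation:
final angle = (3/4)*pi + 0 = (3/4)*pi (mod 2*pi)

Answer: final direction angle = (3/4)*pi


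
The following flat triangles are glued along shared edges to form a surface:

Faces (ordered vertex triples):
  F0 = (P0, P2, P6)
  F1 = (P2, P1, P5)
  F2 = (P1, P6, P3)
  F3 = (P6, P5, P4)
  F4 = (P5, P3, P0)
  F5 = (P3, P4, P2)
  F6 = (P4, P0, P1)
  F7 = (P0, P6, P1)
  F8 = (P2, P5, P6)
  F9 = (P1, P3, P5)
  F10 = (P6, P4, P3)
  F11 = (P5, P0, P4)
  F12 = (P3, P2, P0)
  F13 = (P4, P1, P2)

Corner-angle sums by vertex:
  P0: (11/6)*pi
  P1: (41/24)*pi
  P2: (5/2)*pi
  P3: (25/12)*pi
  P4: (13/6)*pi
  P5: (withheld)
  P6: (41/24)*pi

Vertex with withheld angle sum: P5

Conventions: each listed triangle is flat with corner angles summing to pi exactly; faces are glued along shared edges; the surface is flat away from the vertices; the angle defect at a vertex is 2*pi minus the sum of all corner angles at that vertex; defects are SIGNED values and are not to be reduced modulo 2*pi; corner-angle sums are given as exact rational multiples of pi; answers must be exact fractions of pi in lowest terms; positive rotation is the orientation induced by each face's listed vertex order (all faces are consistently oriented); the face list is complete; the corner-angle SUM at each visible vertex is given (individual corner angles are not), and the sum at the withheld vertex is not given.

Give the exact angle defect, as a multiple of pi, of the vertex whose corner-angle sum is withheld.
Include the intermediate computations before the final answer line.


V = 7, E = 21, F = 14; chi = V - E + F = 0
Gauss-Bonnet: total defect = 2*pi*chi = 0; visible defects sum to 0

Answer: defect(P5) = 0


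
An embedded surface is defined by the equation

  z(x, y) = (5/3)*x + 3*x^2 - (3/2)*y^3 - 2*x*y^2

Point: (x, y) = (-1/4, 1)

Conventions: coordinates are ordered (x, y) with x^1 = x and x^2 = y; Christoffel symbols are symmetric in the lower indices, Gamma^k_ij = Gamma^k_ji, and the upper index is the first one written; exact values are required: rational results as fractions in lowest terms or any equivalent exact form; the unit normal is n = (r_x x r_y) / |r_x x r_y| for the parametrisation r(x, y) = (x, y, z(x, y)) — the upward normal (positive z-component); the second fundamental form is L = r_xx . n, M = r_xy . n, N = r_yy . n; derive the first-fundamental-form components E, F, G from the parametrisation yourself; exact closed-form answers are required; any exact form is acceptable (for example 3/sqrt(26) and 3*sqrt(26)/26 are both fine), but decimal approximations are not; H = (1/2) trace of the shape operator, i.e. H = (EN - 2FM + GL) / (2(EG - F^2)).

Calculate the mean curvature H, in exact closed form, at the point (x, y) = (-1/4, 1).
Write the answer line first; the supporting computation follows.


Answer: H = 5181*sqrt(598)/178802

z_x = -11/6, z_y = -7/2, z_xx = 6, z_xy = -4, z_yy = -8
E = 157/36, F = 77/12, G = 53/4; answer radicand W^2 = 299/18
unnormalised second-form numerators: l = 6, m = -4, n = -8; L = l/sqrt(299/18), and similarly M = m/sqrt(W^2), N = n/sqrt(W^2)
H = (E*n - 2*F*m + G*l) / (2*(EG - F^2)*sqrt(W^2)); E*n - 2*F*m + G*l = 1727/18, EG - F^2 = 299/18, so H = (1727/598)/sqrt(299/18)


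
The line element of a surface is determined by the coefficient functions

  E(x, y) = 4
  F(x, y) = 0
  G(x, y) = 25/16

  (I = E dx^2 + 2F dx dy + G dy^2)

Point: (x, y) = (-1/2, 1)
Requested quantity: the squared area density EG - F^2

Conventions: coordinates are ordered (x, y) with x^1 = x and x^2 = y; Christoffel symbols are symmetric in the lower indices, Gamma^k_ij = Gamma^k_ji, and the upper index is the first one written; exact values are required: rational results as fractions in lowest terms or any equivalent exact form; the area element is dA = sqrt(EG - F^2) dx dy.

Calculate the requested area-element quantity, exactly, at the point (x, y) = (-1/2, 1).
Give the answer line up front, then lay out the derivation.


Answer: EG - F^2 = 25/4

E = 4, F = 0, G = 25/16; EG - F^2 = 25/4


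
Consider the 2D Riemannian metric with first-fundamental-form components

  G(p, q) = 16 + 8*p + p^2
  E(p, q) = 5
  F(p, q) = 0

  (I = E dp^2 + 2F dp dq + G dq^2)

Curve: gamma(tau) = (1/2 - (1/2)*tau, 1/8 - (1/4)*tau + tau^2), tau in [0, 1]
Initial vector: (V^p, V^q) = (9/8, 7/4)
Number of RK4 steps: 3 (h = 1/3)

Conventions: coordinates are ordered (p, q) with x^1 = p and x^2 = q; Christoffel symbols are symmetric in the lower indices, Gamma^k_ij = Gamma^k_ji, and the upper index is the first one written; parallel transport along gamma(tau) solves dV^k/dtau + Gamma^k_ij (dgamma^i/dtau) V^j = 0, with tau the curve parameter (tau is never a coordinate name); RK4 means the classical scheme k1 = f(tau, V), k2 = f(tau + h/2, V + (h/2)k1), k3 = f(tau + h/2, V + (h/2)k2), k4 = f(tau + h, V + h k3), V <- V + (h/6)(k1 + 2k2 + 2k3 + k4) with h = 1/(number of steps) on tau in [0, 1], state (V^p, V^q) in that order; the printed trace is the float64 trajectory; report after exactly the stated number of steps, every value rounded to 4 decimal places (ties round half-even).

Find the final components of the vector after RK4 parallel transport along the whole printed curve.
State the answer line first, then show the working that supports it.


Answer: V^p = 2.2215, V^q = 1.6520

gamma'(tau) = (-1/2, -1/4 + 2*tau); f(tau, V)^k = -Gamma^k_ij(gamma(tau)) gamma'^i(tau) V^j; h = 1/3; intermediate values shown to 6 dp
curve data and Christoffel symbols at the stage parameters:
  tau = 0.000000: gamma = (0.500000, 0.125000), gamma' = (-0.500000, -0.250000); Gamma_ppp = 0.000000, Gamma_ppq = 0.000000, Gamma_pqq = -0.900000, Gamma_qpp = 0.000000, Gamma_qpq = 0.222222, Gamma_qqq = 0.000000
  tau = 0.166667: gamma = (0.416667, 0.111111), gamma' = (-0.500000, 0.083333); Gamma_ppp = 0.000000, Gamma_ppq = 0.000000, Gamma_pqq = -0.883333, Gamma_qpp = 0.000000, Gamma_qpq = 0.226415, Gamma_qqq = 0.000000
  tau = 0.333333: gamma = (0.333333, 0.152778), gamma' = (-0.500000, 0.416667); Gamma_ppp = 0.000000, Gamma_ppq = 0.000000, Gamma_pqq = -0.866667, Gamma_qpp = 0.000000, Gamma_qpq = 0.230769, Gamma_qqq = 0.000000
  tau = 0.500000: gamma = (0.250000, 0.250000), gamma' = (-0.500000, 0.750000); Gamma_ppp = 0.000000, Gamma_ppq = 0.000000, Gamma_pqq = -0.850000, Gamma_qpp = 0.000000, Gamma_qpq = 0.235294, Gamma_qqq = 0.000000
  tau = 0.666667: gamma = (0.166667, 0.402778), gamma' = (-0.500000, 1.083333); Gamma_ppp = 0.000000, Gamma_ppq = 0.000000, Gamma_pqq = -0.833333, Gamma_qpp = 0.000000, Gamma_qpq = 0.240000, Gamma_qqq = 0.000000
  tau = 0.833333: gamma = (0.083333, 0.611111), gamma' = (-0.500000, 1.416667); Gamma_ppp = 0.000000, Gamma_ppq = 0.000000, Gamma_pqq = -0.816667, Gamma_qpp = 0.000000, Gamma_qpq = 0.244898, Gamma_qqq = 0.000000
  tau = 1.000000: gamma = (0.000000, 0.875000), gamma' = (-0.500000, 1.750000); Gamma_ppp = 0.000000, Gamma_ppq = 0.000000, Gamma_pqq = -0.800000, Gamma_qpp = 0.000000, Gamma_qpq = 0.250000, Gamma_qqq = 0.000000
step 0: V^p = 1.1250, V^q = 1.7500
step 1: k1 = (-0.393750, 0.256944), k2 = (0.131972, 0.182973), k3 = (0.131064, 0.179924), k4 = (0.653602, 0.096469); V <- V + (h/6)(k1 + 2k2 + 2k3 + k4): V^p = 1.1687, V^q = 1.8100
step 2: k1 = (0.653595, 0.096470), k2 = (1.164097, -0.010630), k3 = (1.152717, -0.027745), k4 = (1.625639, -0.187670); V <- V + (h/6)(k1 + 2k2 + 2k3 + k4): V^p = 1.5527, V^q = 1.8006
step 3: k1 = (1.625565, -0.187630), k2 = (2.047044, -0.416035), k3 = (2.003002, -0.445068), k4 = (2.313177, -0.764882); V <- V + (h/6)(k1 + 2k2 + 2k3 + k4): V^p = 2.2215, V^q = 1.6520


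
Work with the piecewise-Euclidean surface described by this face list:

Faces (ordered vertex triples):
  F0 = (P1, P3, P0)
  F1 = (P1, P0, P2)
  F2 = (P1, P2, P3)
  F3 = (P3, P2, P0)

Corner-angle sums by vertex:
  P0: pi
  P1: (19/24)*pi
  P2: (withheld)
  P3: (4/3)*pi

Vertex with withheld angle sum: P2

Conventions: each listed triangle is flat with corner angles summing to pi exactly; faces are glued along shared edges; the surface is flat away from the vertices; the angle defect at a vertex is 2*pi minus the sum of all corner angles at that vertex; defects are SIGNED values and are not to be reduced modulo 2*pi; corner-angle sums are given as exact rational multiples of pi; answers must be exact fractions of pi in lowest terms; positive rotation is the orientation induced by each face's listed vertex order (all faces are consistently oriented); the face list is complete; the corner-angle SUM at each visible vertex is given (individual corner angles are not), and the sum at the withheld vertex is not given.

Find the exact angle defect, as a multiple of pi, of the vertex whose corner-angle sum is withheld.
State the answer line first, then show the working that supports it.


Answer: defect(P2) = (9/8)*pi

V = 4, E = 6, F = 4; chi = V - E + F = 2
Gauss-Bonnet: total defect = 2*pi*chi = 4*pi; visible defects sum to (23/8)*pi


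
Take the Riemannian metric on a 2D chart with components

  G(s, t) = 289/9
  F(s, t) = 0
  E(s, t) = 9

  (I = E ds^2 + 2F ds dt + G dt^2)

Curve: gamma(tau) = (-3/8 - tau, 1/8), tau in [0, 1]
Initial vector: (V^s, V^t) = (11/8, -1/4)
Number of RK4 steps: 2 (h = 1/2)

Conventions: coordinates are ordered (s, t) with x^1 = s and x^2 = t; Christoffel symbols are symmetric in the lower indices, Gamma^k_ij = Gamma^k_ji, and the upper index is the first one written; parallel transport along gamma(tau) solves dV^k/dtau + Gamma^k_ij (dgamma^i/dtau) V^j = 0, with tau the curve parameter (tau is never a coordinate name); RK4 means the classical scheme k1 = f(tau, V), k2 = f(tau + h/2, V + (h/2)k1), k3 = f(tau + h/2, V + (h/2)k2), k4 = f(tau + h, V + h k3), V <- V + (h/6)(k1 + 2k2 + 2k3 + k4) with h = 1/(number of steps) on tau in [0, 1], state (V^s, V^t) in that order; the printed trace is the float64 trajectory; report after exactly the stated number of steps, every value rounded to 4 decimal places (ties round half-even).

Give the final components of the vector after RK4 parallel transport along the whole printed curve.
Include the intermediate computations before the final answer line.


gamma'(tau) = (-1, 0); f(tau, V)^k = -Gamma^k_ij(gamma(tau)) gamma'^i(tau) V^j; h = 1/2; intermediate values shown to 6 dp
curve data and Christoffel symbols at the stage parameters:
  tau = 0.000000: gamma = (-0.375000, 0.125000), gamma' = (-1.000000, 0.000000); Gamma_sss = 0.000000, Gamma_sst = 0.000000, Gamma_stt = 0.000000, Gamma_tss = 0.000000, Gamma_tst = 0.000000, Gamma_ttt = 0.000000
  tau = 0.250000: gamma = (-0.625000, 0.125000), gamma' = (-1.000000, 0.000000); Gamma_sss = 0.000000, Gamma_sst = 0.000000, Gamma_stt = 0.000000, Gamma_tss = 0.000000, Gamma_tst = 0.000000, Gamma_ttt = 0.000000
  tau = 0.500000: gamma = (-0.875000, 0.125000), gamma' = (-1.000000, 0.000000); Gamma_sss = 0.000000, Gamma_sst = 0.000000, Gamma_stt = 0.000000, Gamma_tss = 0.000000, Gamma_tst = 0.000000, Gamma_ttt = 0.000000
  tau = 0.750000: gamma = (-1.125000, 0.125000), gamma' = (-1.000000, 0.000000); Gamma_sss = 0.000000, Gamma_sst = 0.000000, Gamma_stt = 0.000000, Gamma_tss = 0.000000, Gamma_tst = 0.000000, Gamma_ttt = 0.000000
  tau = 1.000000: gamma = (-1.375000, 0.125000), gamma' = (-1.000000, 0.000000); Gamma_sss = 0.000000, Gamma_sst = 0.000000, Gamma_stt = 0.000000, Gamma_tss = 0.000000, Gamma_tst = 0.000000, Gamma_ttt = 0.000000
step 0: V^s = 1.3750, V^t = -0.2500
step 1: k1 = (0.000000, 0.000000), k2 = (0.000000, 0.000000), k3 = (0.000000, 0.000000), k4 = (0.000000, 0.000000); V <- V + (h/6)(k1 + 2k2 + 2k3 + k4): V^s = 1.3750, V^t = -0.2500
step 2: k1 = (0.000000, 0.000000), k2 = (0.000000, 0.000000), k3 = (0.000000, 0.000000), k4 = (0.000000, 0.000000); V <- V + (h/6)(k1 + 2k2 + 2k3 + k4): V^s = 1.3750, V^t = -0.2500

Answer: V^s = 1.3750, V^t = -0.2500


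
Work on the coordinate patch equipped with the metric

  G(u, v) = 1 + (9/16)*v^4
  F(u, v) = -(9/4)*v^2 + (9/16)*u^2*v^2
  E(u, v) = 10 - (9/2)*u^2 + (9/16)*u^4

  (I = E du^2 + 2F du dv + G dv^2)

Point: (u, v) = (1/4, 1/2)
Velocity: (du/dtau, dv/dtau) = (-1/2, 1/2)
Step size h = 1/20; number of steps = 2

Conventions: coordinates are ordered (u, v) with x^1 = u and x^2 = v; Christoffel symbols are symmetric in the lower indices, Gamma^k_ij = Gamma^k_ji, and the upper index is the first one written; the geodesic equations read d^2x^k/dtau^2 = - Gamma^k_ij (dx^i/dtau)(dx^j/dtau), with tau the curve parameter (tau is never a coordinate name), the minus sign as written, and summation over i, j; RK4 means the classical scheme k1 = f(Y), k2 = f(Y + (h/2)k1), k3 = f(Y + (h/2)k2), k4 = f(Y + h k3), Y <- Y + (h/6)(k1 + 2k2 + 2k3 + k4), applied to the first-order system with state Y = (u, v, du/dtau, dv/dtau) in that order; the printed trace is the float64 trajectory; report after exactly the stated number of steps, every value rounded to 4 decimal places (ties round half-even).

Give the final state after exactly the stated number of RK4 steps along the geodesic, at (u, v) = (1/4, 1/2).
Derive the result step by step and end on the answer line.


f(Y) = (du/dtau, dv/dtau, -Gamma^u_ij Y'^i Y'^j, -Gamma^v_ij Y'^i Y'^j) with the Gammas evaluated at the stage position; h = 0.050000; intermediate values shown to 6 dp
step 0: u = 0.2500, v = 0.5000, du/dtau = -0.5000, dv/dtau = 0.5000
step 1:
  k1: at (u, v) = (0.250000, 0.500000), (du/dtau, dv/dtau) = (-0.500000, 0.500000); Gamma_uuu = -0.113511, Gamma_uuv = 0.000000, Gamma_uvv = -0.227021, Gamma_vuu = 0.007207, Gamma_vuv = 0.000000, Gamma_vvv = 0.014414; k1 = (-0.500000, 0.500000, 0.085133, -0.005405)
  k2: at (u, v) = (0.237500, 0.512500), (du/dtau, dv/dtau) = (-0.497872, 0.499865); Gamma_uuu = -0.107664, Gamma_uuv = 0.000000, Gamma_uvv = -0.232327, Gamma_vuu = 0.007171, Gamma_vuv = 0.000000, Gamma_vvv = 0.015474; k2 = (-0.497872, 0.499865, 0.084738, -0.005644)
  k3: at (u, v) = (0.237553, 0.512497), (du/dtau, dv/dtau) = (-0.497882, 0.499859); Gamma_uuu = -0.107688, Gamma_uuv = 0.000000, Gamma_uvv = -0.232326, Gamma_vuu = 0.007172, Gamma_vuv = 0.000000, Gamma_vvv = 0.015474; k3 = (-0.497882, 0.499859, 0.084743, -0.005644)
  k4: at (u, v) = (0.225106, 0.524993), (du/dtau, dv/dtau) = (-0.495763, 0.499718); Gamma_uuu = -0.101888, Gamma_uuv = 0.000000, Gamma_uvv = -0.237623, Gamma_vuu = 0.007111, Gamma_vuv = 0.000000, Gamma_vvv = 0.016583; k4 = (-0.495763, 0.499718, 0.084381, -0.005889)
  Y <- Y + (h/6)(k1 + 2k2 + 2k3 + k4): u = 0.2251, v = 0.5250, du/dtau = -0.4958, dv/dtau = 0.4997
step 2:
  k1: at (u, v) = (0.225106, 0.524993), (du/dtau, dv/dtau) = (-0.495763, 0.499718); Gamma_uuu = -0.101888, Gamma_uuv = 0.000000, Gamma_uvv = -0.237623, Gamma_vuu = 0.007111, Gamma_vuv = 0.000000, Gamma_vvv = 0.016583; k1 = (-0.495763, 0.499718, 0.084381, -0.005889)
  k2: at (u, v) = (0.212712, 0.537486), (du/dtau, dv/dtau) = (-0.493653, 0.499571); Gamma_uuu = -0.096133, Gamma_uuv = 0.000000, Gamma_uvv = -0.242910, Gamma_vuu = 0.007022, Gamma_vuv = 0.000000, Gamma_vvv = 0.017744; k2 = (-0.493653, 0.499571, 0.084050, -0.006140)
  k3: at (u, v) = (0.212765, 0.537482), (du/dtau, dv/dtau) = (-0.493661, 0.499564); Gamma_uuu = -0.096157, Gamma_uuv = 0.000000, Gamma_uvv = -0.242910, Gamma_vuu = 0.007024, Gamma_vuv = 0.000000, Gamma_vvv = 0.017744; k3 = (-0.493661, 0.499564, 0.084055, -0.006140)
  k4: at (u, v) = (0.200423, 0.549971), (du/dtau, dv/dtau) = (-0.491560, 0.499411); Gamma_uuu = -0.090446, Gamma_uuv = 0.000000, Gamma_uvv = -0.248188, Gamma_vuu = 0.006909, Gamma_vuv = 0.000000, Gamma_vvv = 0.018958; k4 = (-0.491560, 0.499411, 0.083755, -0.006398)
  Y <- Y + (h/6)(k1 + 2k2 + 2k3 + k4): u = 0.2004, v = 0.5500, du/dtau = -0.4916, dv/dtau = 0.4994

Answer: u = 0.2004, v = 0.5500, du/dtau = -0.4916, dv/dtau = 0.4994


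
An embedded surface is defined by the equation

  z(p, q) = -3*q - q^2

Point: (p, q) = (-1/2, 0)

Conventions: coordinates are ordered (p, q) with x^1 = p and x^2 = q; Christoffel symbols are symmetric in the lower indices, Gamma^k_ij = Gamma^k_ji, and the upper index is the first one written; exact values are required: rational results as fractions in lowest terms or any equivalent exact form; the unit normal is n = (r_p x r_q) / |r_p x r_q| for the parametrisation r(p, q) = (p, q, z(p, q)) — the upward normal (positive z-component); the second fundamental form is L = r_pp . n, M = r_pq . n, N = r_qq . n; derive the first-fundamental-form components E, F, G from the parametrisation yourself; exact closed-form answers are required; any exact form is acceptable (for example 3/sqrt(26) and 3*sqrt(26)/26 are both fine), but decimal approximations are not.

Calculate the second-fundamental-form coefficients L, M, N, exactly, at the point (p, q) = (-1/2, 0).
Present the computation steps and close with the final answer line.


z_p = 0, z_q = -3, z_pp = 0, z_pq = 0, z_qq = -2
E = 1, F = 0, G = 10; answer radicand W^2 = 10
unnormalised second-form numerators: l = 0, m = 0, n = -2; L = l/sqrt(10), and similarly M = m/sqrt(W^2), N = n/sqrt(W^2)

Answer: L = 0, M = 0, N = -sqrt(10)/5


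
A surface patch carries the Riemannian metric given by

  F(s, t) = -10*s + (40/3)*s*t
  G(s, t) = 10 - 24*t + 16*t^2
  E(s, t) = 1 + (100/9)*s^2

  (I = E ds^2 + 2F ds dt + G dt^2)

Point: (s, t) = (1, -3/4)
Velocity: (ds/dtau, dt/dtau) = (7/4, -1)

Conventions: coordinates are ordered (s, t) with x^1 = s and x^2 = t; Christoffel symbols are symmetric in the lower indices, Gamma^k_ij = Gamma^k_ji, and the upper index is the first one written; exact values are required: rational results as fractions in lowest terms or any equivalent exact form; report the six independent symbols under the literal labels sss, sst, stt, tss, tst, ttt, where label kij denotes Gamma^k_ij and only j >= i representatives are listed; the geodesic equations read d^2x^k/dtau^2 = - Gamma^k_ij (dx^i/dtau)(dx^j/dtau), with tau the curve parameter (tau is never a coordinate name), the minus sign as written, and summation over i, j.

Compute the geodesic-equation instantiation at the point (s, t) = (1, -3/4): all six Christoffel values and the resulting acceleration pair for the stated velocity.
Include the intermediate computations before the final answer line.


E = 109/9, F = -20, G = 37 at the point
E_s = 200/9, E_t = 0, F_s = -20, F_t = 40/3, G_s = 0, G_t = -48
EG - F^2 = 433/9;  g^inv = (9/433) * [[37, 20], [20, 109/9]]
first-kind symbols [ij,l] = (1/2)(d_i g_jl + d_j g_il - d_l g_ij): [ss,s] = E_s/2 = 100/9, [ss,t] = F_s - E_t/2 = -20, [st,s] = E_t/2 = 0, [st,t] = G_s/2 = 0, [tt,s] = F_t - G_s/2 = 40/3, [tt,t] = G_t/2 = -24
Gamma^s_ij = (G*[ij,s] - F*[ij,t])/(EG - F^2), Gamma^t_ij = (E*[ij,t] - F*[ij,s])/(EG - F^2)
Gamma_sss = 100/433, Gamma_sst = 0, Gamma_stt = 120/433, Gamma_tss = -180/433, Gamma_tst = 0, Gamma_ttt = -216/433
d^2s/dtau^2 = -(Gamma_sss*(7/4)^2 + 2*Gamma_sst*(7/4)*(-1) + Gamma_stt*(-1)^2) = -1705/1732
d^2t/dtau^2 = -(Gamma_tss*(7/4)^2 + 2*Gamma_tst*(7/4)*(-1) + Gamma_ttt*(-1)^2) = 3069/1732

Answer: Gamma_sss = 100/433, Gamma_sst = 0, Gamma_stt = 120/433, Gamma_tss = -180/433, Gamma_tst = 0, Gamma_ttt = -216/433; accelerations (d^2s/dtau^2, d^2t/dtau^2) = (-1705/1732, 3069/1732)
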